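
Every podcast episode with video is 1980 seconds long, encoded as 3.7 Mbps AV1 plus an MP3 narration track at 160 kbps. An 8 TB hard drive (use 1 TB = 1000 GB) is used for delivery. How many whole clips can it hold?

Audio: 160 kbps = 0.160 Mbps.
Total bitrate: 3.860 Mbps.
Per item: 3.860 Mbps × 1980 s = 7,643 Mb = 955.4 MB.
Capacity: 8 TB = 64,000,000 Mb; 8373.89 items → 8373 complete.

8373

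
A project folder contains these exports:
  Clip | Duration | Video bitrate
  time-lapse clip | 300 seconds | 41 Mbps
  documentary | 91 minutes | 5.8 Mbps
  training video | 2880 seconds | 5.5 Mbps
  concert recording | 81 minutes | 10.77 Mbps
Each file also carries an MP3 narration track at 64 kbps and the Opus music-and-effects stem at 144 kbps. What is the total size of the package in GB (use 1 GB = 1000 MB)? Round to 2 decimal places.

14.37 GB

Audio total: 64 + 144 = 208 kbps = 0.208 Mbps.
time-lapse clip: 41.208 Mbps × 300 s = 12362.4 Mb
documentary: 6.008 Mbps × 5460 s = 32803.7 Mb
training video: 5.708 Mbps × 2880 s = 16439.0 Mb
concert recording: 10.978 Mbps × 4860 s = 53353.1 Mb
Total: 114958.2 Mb = 14369.8 MB.
= 14.37 GB.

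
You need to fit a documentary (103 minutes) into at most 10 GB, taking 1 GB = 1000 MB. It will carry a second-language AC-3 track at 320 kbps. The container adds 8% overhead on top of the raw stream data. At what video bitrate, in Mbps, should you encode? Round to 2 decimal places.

11.67 Mbps

Budget: 10 GB = 80000.0 Mb.
Stream payload after overhead: 80000.0 / 1.08 = 74074.1 Mb.
103 min = 6180 s
Total bitrate budget: 74074.1 Mb / 6180 s = 11.986 Mbps.
Audio: 320 kbps = 0.320 Mbps.
Video: 11.986 − 0.320 = 11.666 Mbps.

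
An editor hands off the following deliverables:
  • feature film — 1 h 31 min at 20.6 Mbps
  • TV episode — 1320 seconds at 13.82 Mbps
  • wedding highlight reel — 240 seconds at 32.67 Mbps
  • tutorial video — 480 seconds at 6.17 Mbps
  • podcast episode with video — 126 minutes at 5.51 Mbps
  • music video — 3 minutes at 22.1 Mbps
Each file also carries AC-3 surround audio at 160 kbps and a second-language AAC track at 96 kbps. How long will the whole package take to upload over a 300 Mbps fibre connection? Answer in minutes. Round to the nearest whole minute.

11 minutes

Audio total: 160 + 96 = 256 kbps = 0.256 Mbps.
feature film: 20.856 Mbps × 5460 s = 113873.8 Mb
TV episode: 14.076 Mbps × 1320 s = 18580.3 Mb
wedding highlight reel: 32.926 Mbps × 240 s = 7902.2 Mb
tutorial video: 6.426 Mbps × 480 s = 3084.5 Mb
podcast episode with video: 5.766 Mbps × 7560 s = 43591.0 Mb
music video: 22.356 Mbps × 180 s = 4024.1 Mb
Total: 191055.8 Mb = 23882.0 MB.
At 300 Mbps: 191055.8 / 300 = 637 s ≈ 10.6 minutes.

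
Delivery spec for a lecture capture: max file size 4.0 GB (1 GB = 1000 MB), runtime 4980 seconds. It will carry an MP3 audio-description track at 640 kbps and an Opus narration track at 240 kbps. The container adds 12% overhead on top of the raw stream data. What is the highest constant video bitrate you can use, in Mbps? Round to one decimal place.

Budget: 4.0 GB = 32000.0 Mb.
Stream payload after overhead: 32000.0 / 1.12 = 28571.4 Mb.
Total bitrate budget: 28571.4 Mb / 4980 s = 5.737 Mbps.
Audio total: 640 + 240 = 880 kbps = 0.880 Mbps.
Video: 5.737 − 0.880 = 4.857 Mbps.

4.9 Mbps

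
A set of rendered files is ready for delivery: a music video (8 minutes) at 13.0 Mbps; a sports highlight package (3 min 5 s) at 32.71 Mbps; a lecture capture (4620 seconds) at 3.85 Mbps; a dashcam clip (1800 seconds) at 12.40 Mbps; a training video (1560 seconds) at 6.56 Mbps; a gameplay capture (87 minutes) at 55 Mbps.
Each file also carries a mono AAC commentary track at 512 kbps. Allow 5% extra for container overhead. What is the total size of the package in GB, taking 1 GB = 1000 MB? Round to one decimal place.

Audio: 512 kbps = 0.512 Mbps.
music video: 13.512 Mbps × 480 s × 1.05 = 6810.0 Mb
sports highlight package: 33.222 Mbps × 185 s × 1.05 = 6453.4 Mb
lecture capture: 4.362 Mbps × 4620 s × 1.05 = 21160.1 Mb
dashcam clip: 12.912 Mbps × 1800 s × 1.05 = 24403.7 Mb
training video: 7.072 Mbps × 1560 s × 1.05 = 11583.9 Mb
gameplay capture: 55.512 Mbps × 5220 s × 1.05 = 304261.3 Mb
Total: 374672.4 Mb = 46834.0 MB.
= 46.83 GB.

46.8 GB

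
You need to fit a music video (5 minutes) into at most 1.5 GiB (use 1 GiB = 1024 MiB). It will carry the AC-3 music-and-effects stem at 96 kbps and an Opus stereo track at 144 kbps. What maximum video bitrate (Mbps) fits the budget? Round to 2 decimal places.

42.71 Mbps

Budget: 1.5 GiB = 12884.9 Mb.
5 min = 300 s
Total bitrate budget: 12884.9 Mb / 300 s = 42.950 Mbps.
Audio total: 96 + 144 = 240 kbps = 0.240 Mbps.
Video: 42.950 − 0.240 = 42.710 Mbps.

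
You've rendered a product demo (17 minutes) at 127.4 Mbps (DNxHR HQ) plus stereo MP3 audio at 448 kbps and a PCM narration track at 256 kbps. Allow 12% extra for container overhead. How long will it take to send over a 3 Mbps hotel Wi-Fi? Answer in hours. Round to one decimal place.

17 min = 1020 s
Audio total: 448 + 256 = 704 kbps = 0.704 Mbps.
Total bitrate: 128.104 Mbps.
File: 128.104 Mbps × 1020 s = 130666.1 Mb.
With 12% container overhead: ×1.12. → 146346.0 Mb.
At 3 Mbps: 146346.0 / 3 = 48782.0 s ≈ 13.6 hours.

13.6 hours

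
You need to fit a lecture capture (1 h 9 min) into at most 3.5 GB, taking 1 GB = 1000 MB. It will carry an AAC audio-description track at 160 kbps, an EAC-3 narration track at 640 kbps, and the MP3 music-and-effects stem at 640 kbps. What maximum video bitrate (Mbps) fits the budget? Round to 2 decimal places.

Budget: 3.5 GB = 28000.0 Mb.
1 h 9 min = 69 min = 4140 s
Total bitrate budget: 28000.0 Mb / 4140 s = 6.763 Mbps.
Audio total: 160 + 640 + 640 = 1440 kbps = 1.440 Mbps.
Video: 6.763 − 1.440 = 5.323 Mbps.

5.32 Mbps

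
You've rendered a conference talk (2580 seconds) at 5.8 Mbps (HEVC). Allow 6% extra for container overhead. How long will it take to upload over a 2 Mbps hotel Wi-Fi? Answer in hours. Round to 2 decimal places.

File: 5.800 Mbps × 2580 s = 14964.0 Mb.
With 6% container overhead: ×1.06. → 15861.8 Mb.
At 2 Mbps: 15861.8 / 2 = 7930.9 s ≈ 2.2 hours.

2.20 hours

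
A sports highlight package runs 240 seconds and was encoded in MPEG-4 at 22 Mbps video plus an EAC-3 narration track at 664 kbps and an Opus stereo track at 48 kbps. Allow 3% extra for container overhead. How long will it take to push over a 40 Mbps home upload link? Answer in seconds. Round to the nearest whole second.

140 seconds

Audio total: 664 + 48 = 712 kbps = 0.712 Mbps.
Total bitrate: 22.712 Mbps.
File: 22.712 Mbps × 240 s = 5450.9 Mb.
With 3% container overhead: ×1.03. → 5614.4 Mb.
At 40 Mbps: 5614.4 / 40 = 140.4 s ≈ 140 seconds.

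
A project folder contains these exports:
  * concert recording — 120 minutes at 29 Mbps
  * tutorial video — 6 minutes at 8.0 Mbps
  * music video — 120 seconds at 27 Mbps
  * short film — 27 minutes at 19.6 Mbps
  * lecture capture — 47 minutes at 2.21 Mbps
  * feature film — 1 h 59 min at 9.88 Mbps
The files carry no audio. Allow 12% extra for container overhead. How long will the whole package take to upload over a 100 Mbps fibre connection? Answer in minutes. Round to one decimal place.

concert recording: 29.000 Mbps × 7200 s × 1.12 = 233856.0 Mb
tutorial video: 8.000 Mbps × 360 s × 1.12 = 3225.6 Mb
music video: 27.000 Mbps × 120 s × 1.12 = 3628.8 Mb
short film: 19.600 Mbps × 1620 s × 1.12 = 35562.2 Mb
lecture capture: 2.210 Mbps × 2820 s × 1.12 = 6980.1 Mb
feature film: 9.880 Mbps × 7140 s × 1.12 = 79008.4 Mb
Total: 362261.1 Mb = 45282.6 MB.
At 100 Mbps: 362261.1 / 100 = 3623 s ≈ 60.4 minutes.

60.4 minutes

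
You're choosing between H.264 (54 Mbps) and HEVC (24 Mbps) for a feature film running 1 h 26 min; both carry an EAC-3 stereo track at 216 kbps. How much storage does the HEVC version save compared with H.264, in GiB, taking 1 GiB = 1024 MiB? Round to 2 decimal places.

18.02 GiB

1 h 26 min = 86 min = 5160 s
Audio: 216 kbps = 0.216 Mbps.
H.264: 54.216 Mbps × 5160 s = 279754.6 Mb = 32.568 GiB.
HEVC: 24.216 Mbps × 5160 s = 124954.6 Mb = 14.547 GiB.
Saving: 32.568 − 14.547 = 18.021 GiB.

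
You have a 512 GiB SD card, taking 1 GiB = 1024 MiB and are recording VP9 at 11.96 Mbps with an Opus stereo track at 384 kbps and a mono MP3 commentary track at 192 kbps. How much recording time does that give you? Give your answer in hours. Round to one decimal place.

97.5 hours

Audio total: 384 + 192 = 576 kbps = 0.576 Mbps.
Total bitrate: 11.96 + 0.576 = 12.536 Mbps.
Capacity: 512 GiB = 4,398,047 Mb.
Recording time: 4,398,047 / 12.536 = 350,833 s ≈ 97.5 hours.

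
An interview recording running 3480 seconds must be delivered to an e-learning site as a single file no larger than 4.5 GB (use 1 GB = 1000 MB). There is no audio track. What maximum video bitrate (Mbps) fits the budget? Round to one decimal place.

10.3 Mbps

Budget: 4.5 GB = 36000.0 Mb.
Total bitrate budget: 36000.0 Mb / 3480 s = 10.345 Mbps.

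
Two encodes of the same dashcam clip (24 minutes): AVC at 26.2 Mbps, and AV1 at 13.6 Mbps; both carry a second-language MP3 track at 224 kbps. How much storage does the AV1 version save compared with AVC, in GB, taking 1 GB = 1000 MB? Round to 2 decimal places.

2.27 GB

24 min = 1440 s
Audio: 224 kbps = 0.224 Mbps.
AVC: 26.424 Mbps × 1440 s = 38050.6 Mb = 4.756 GB.
AV1: 13.824 Mbps × 1440 s = 19906.6 Mb = 2.488 GB.
Saving: 4.756 − 2.488 = 2.268 GB.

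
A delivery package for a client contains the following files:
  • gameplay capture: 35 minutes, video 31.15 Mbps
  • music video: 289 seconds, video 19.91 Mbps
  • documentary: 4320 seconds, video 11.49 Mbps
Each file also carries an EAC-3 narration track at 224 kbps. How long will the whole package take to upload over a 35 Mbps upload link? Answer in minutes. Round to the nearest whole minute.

Audio: 224 kbps = 0.224 Mbps.
gameplay capture: 31.374 Mbps × 2100 s = 65885.4 Mb
music video: 20.134 Mbps × 289 s = 5818.7 Mb
documentary: 11.714 Mbps × 4320 s = 50604.5 Mb
Total: 122308.6 Mb = 15288.6 MB.
At 35 Mbps: 122308.6 / 35 = 3495 s ≈ 58.2 minutes.

58 minutes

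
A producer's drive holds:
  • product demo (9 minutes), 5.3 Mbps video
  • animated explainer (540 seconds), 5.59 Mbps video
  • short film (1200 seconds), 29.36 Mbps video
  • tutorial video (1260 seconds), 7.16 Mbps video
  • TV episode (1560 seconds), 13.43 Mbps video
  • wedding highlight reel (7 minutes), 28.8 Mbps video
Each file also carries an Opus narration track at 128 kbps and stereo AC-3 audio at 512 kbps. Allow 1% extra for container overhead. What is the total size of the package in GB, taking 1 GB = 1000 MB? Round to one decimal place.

10.9 GB

Audio total: 128 + 512 = 640 kbps = 0.640 Mbps.
product demo: 5.940 Mbps × 540 s × 1.01 = 3239.7 Mb
animated explainer: 6.230 Mbps × 540 s × 1.01 = 3397.8 Mb
short film: 30.000 Mbps × 1200 s × 1.01 = 36360.0 Mb
tutorial video: 7.800 Mbps × 1260 s × 1.01 = 9926.3 Mb
TV episode: 14.070 Mbps × 1560 s × 1.01 = 22168.7 Mb
wedding highlight reel: 29.440 Mbps × 420 s × 1.01 = 12488.4 Mb
Total: 87580.9 Mb = 10947.6 MB.
= 10.95 GB.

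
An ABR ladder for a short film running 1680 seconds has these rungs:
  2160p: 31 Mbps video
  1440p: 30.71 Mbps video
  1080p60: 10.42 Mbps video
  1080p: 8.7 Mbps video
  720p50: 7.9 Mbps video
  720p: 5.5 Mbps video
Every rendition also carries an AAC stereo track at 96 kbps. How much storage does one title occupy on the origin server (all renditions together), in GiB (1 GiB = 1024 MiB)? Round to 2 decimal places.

Audio: 96 kbps = 0.096 Mbps.
Sum of rendition bitrates: (31+0.096) + (30.71+0.096) + (10.42+0.096) + (8.7+0.096) + (7.9+0.096) + (5.5+0.096) = 94.806 Mbps.
× 1680 s = 159,274 Mb = 19,909 MB = 18.54 GiB.

18.54 GiB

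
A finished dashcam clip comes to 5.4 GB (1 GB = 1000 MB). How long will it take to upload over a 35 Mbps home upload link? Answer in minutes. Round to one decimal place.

File: 5.4 GB = 43200.0 Mb.
At 35 Mbps: 43200.0 / 35 = 1234.3 s ≈ 20.6 minutes.

20.6 minutes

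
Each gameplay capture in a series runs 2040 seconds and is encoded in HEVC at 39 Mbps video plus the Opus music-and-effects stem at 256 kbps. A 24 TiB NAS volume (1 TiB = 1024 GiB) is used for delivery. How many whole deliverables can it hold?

Audio: 256 kbps = 0.256 Mbps.
Total bitrate: 39.256 Mbps.
Per item: 39.256 Mbps × 2040 s = 80,082 Mb = 10,010 MB.
Capacity: 24 TiB = 211,106,233 Mb; 2636.12 items → 2636 complete.

2636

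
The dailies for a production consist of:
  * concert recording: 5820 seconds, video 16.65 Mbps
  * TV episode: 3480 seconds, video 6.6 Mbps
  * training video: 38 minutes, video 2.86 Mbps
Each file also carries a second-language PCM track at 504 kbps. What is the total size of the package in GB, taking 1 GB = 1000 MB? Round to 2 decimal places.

16.53 GB

Audio: 504 kbps = 0.504 Mbps.
concert recording: 17.154 Mbps × 5820 s = 99836.3 Mb
TV episode: 7.104 Mbps × 3480 s = 24721.9 Mb
training video: 3.364 Mbps × 2280 s = 7669.9 Mb
Total: 132228.1 Mb = 16528.5 MB.
= 16.53 GB.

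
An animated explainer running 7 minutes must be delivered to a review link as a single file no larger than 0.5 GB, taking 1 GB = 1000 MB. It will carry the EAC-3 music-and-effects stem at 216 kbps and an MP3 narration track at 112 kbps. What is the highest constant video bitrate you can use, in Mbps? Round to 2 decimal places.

Budget: 0.5 GB = 4000.0 Mb.
7 min = 420 s
Total bitrate budget: 4000.0 Mb / 420 s = 9.524 Mbps.
Audio total: 216 + 112 = 328 kbps = 0.328 Mbps.
Video: 9.524 − 0.328 = 9.196 Mbps.

9.20 Mbps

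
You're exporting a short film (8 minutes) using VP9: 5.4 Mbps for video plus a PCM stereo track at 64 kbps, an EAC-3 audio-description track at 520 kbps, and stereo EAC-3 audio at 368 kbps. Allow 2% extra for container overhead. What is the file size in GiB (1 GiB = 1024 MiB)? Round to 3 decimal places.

8 min = 480 s
Audio total: 64 + 520 + 368 = 952 kbps = 0.952 Mbps.
Total bitrate: 5.4 + 0.952 = 6.352 Mbps.
Stream data: 6.352 Mbps × 480 s = 3049.0 Mb.
With 2% container overhead: ×1.02.
3,110 Mb = 388,742,400 bytes ÷ 1,073,741,824 = 0.362 GiB.

0.362 GiB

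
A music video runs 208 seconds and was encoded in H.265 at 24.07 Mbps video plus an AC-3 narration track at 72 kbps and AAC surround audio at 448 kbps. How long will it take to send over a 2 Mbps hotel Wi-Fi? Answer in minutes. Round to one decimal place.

42.6 minutes

Audio total: 72 + 448 = 520 kbps = 0.520 Mbps.
Total bitrate: 24.590 Mbps.
File: 24.590 Mbps × 208 s = 5114.7 Mb.
At 2 Mbps: 5114.7 / 2 = 2557.4 s ≈ 42.6 minutes.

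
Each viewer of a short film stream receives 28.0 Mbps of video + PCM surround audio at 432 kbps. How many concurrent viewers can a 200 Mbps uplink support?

Audio: 432 kbps = 0.432 Mbps.
Per-viewer media rate: 28.432 Mbps.
200 Mbps = 200.0 Mbps; 200.0 / 28.432 = 7.03 → 7 viewers.

7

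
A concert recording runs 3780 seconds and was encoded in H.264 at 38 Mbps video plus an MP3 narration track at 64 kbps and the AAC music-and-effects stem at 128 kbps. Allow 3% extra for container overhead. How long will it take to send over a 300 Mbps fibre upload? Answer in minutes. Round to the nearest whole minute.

Audio total: 64 + 128 = 192 kbps = 0.192 Mbps.
Total bitrate: 38.192 Mbps.
File: 38.192 Mbps × 3780 s = 144365.8 Mb.
With 3% container overhead: ×1.03. → 148696.7 Mb.
At 300 Mbps: 148696.7 / 300 = 495.7 s ≈ 8.26 minutes.

8 minutes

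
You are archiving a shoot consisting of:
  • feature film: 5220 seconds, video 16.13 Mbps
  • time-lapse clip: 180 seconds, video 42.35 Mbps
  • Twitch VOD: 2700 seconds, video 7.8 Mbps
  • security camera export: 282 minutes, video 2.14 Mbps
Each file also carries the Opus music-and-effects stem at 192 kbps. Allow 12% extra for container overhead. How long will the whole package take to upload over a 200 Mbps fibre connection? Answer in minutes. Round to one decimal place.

Audio: 192 kbps = 0.192 Mbps.
feature film: 16.322 Mbps × 5220 s × 1.12 = 95424.9 Mb
time-lapse clip: 42.542 Mbps × 180 s × 1.12 = 8576.5 Mb
Twitch VOD: 7.992 Mbps × 2700 s × 1.12 = 24167.8 Mb
security camera export: 2.332 Mbps × 16920 s × 1.12 = 44192.3 Mb
Total: 172361.5 Mb = 21545.2 MB.
At 200 Mbps: 172361.5 / 200 = 862 s ≈ 14.4 minutes.

14.4 minutes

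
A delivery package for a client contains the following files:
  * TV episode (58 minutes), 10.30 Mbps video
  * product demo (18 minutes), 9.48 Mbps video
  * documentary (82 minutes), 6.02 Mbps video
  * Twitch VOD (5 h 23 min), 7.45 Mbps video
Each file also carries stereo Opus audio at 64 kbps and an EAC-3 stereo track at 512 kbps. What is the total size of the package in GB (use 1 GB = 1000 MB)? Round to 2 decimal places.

29.59 GB

Audio total: 64 + 512 = 576 kbps = 0.576 Mbps.
TV episode: 10.876 Mbps × 3480 s = 37848.5 Mb
product demo: 10.056 Mbps × 1080 s = 10860.5 Mb
documentary: 6.596 Mbps × 4920 s = 32452.3 Mb
Twitch VOD: 8.026 Mbps × 19380 s = 155543.9 Mb
Total: 236705.2 Mb = 29588.1 MB.
= 29.59 GB.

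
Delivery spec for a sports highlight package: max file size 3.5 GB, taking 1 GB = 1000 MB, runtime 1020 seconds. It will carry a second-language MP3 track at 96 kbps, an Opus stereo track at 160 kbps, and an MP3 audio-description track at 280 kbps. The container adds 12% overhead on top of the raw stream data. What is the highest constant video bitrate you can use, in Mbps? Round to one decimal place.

24.0 Mbps

Budget: 3.5 GB = 28000.0 Mb.
Stream payload after overhead: 28000.0 / 1.12 = 25000.0 Mb.
Total bitrate budget: 25000.0 Mb / 1020 s = 24.510 Mbps.
Audio total: 96 + 160 + 280 = 536 kbps = 0.536 Mbps.
Video: 24.510 − 0.536 = 23.974 Mbps.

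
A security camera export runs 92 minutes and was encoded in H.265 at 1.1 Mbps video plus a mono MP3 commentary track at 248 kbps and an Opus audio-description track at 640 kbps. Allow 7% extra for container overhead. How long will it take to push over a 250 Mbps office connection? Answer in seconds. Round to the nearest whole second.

47 seconds

92 min = 5520 s
Audio total: 248 + 640 = 888 kbps = 0.888 Mbps.
Total bitrate: 1.988 Mbps.
File: 1.988 Mbps × 5520 s = 10973.8 Mb.
With 7% container overhead: ×1.07. → 11741.9 Mb.
At 250 Mbps: 11741.9 / 250 = 47.0 s ≈ 47 seconds.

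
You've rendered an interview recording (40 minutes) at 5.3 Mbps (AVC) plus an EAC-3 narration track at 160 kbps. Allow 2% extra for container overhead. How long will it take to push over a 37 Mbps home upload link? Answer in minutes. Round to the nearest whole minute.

6 minutes

40 min = 2400 s
Audio: 160 kbps = 0.160 Mbps.
Total bitrate: 5.460 Mbps.
File: 5.460 Mbps × 2400 s = 13104.0 Mb.
With 2% container overhead: ×1.02. → 13366.1 Mb.
At 37 Mbps: 13366.1 / 37 = 361.2 s ≈ 6.02 minutes.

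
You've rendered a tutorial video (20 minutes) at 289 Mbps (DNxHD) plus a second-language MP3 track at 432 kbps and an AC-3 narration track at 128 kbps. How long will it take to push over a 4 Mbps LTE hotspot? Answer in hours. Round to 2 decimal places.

20 min = 1200 s
Audio total: 432 + 128 = 560 kbps = 0.560 Mbps.
Total bitrate: 289.560 Mbps.
File: 289.560 Mbps × 1200 s = 347472.0 Mb.
At 4 Mbps: 347472.0 / 4 = 86868.0 s ≈ 24.1 hours.

24.13 hours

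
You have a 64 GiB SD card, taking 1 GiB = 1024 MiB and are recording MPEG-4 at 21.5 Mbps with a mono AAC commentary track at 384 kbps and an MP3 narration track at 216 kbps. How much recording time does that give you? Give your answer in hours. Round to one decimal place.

6.9 hours

Audio total: 384 + 216 = 600 kbps = 0.600 Mbps.
Total bitrate: 21.5 + 0.600 = 22.100 Mbps.
Capacity: 64 GiB = 549,756 Mb.
Recording time: 549,756 / 22.100 = 24,876 s ≈ 6.91 hours.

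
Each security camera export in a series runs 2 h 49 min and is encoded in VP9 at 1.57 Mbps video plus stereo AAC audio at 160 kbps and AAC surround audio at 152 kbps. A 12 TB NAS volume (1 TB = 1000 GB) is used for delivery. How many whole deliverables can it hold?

2 h 49 min = 169 min = 10140 s
Audio total: 160 + 152 = 312 kbps = 0.312 Mbps.
Total bitrate: 1.882 Mbps.
Per item: 1.882 Mbps × 10140 s = 19,083 Mb = 2,385 MB.
Capacity: 12 TB = 96,000,000 Mb; 5030.53 items → 5030 complete.

5030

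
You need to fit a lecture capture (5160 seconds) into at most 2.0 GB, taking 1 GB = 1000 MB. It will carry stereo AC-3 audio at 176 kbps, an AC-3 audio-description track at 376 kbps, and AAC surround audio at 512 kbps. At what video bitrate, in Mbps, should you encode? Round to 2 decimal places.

Budget: 2.0 GB = 16000.0 Mb.
Total bitrate budget: 16000.0 Mb / 5160 s = 3.101 Mbps.
Audio total: 176 + 376 + 512 = 1064 kbps = 1.064 Mbps.
Video: 3.101 − 1.064 = 2.037 Mbps.

2.04 Mbps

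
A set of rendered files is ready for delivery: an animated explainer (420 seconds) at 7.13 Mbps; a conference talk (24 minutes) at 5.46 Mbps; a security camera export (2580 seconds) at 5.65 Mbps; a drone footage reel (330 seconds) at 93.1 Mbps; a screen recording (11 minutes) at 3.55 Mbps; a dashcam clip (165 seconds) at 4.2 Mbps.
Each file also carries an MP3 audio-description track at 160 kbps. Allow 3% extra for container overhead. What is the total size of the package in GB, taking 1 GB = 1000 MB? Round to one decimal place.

Audio: 160 kbps = 0.160 Mbps.
animated explainer: 7.290 Mbps × 420 s × 1.03 = 3153.7 Mb
conference talk: 5.620 Mbps × 1440 s × 1.03 = 8335.6 Mb
security camera export: 5.810 Mbps × 2580 s × 1.03 = 15439.5 Mb
drone footage reel: 93.260 Mbps × 330 s × 1.03 = 31699.1 Mb
screen recording: 3.710 Mbps × 660 s × 1.03 = 2522.1 Mb
dashcam clip: 4.360 Mbps × 165 s × 1.03 = 741.0 Mb
Total: 61890.8 Mb = 7736.4 MB.
= 7.736 GB.

7.7 GB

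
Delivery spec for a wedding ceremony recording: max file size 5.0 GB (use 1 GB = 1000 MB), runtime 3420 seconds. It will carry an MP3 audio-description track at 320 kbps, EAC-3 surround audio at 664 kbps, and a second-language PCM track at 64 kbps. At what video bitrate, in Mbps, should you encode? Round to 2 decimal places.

Budget: 5.0 GB = 40000.0 Mb.
Total bitrate budget: 40000.0 Mb / 3420 s = 11.696 Mbps.
Audio total: 320 + 664 + 64 = 1048 kbps = 1.048 Mbps.
Video: 11.696 − 1.048 = 10.648 Mbps.

10.65 Mbps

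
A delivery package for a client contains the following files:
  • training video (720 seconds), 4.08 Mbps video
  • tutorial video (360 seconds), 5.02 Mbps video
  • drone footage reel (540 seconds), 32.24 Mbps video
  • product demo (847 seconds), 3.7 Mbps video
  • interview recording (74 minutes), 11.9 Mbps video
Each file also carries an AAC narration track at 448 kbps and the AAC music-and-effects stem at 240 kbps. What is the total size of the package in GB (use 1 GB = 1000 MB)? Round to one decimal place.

Audio total: 448 + 240 = 688 kbps = 0.688 Mbps.
training video: 4.768 Mbps × 720 s = 3433.0 Mb
tutorial video: 5.708 Mbps × 360 s = 2054.9 Mb
drone footage reel: 32.928 Mbps × 540 s = 17781.1 Mb
product demo: 4.388 Mbps × 847 s = 3716.6 Mb
interview recording: 12.588 Mbps × 4440 s = 55890.7 Mb
Total: 82876.3 Mb = 10359.5 MB.
= 10.36 GB.

10.4 GB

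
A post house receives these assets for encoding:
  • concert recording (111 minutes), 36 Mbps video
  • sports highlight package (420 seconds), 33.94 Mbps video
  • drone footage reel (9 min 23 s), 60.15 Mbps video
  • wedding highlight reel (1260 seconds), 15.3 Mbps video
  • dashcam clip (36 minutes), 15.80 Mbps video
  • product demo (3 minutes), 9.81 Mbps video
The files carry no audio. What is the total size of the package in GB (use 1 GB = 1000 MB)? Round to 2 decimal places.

concert recording: 36.000 Mbps × 6660 s = 239760.0 Mb
sports highlight package: 33.940 Mbps × 420 s = 14254.8 Mb
drone footage reel: 60.150 Mbps × 563 s = 33864.4 Mb
wedding highlight reel: 15.300 Mbps × 1260 s = 19278.0 Mb
dashcam clip: 15.800 Mbps × 2160 s = 34128.0 Mb
product demo: 9.810 Mbps × 180 s = 1765.8 Mb
Total: 343051.0 Mb = 42881.4 MB.
= 42.88 GB.

42.88 GB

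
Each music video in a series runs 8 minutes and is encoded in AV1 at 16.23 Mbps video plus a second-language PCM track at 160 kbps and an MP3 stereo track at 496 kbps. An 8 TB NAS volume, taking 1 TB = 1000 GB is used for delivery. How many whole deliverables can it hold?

8 min = 480 s
Audio total: 160 + 496 = 656 kbps = 0.656 Mbps.
Total bitrate: 16.886 Mbps.
Per item: 16.886 Mbps × 480 s = 8,105 Mb = 1,013 MB.
Capacity: 8 TB = 64,000,000 Mb; 7896.09 items → 7896 complete.

7896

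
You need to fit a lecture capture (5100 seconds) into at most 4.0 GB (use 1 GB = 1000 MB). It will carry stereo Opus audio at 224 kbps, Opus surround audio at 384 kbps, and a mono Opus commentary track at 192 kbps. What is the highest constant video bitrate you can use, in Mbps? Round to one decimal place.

5.5 Mbps

Budget: 4.0 GB = 32000.0 Mb.
Total bitrate budget: 32000.0 Mb / 5100 s = 6.275 Mbps.
Audio total: 224 + 384 + 192 = 800 kbps = 0.800 Mbps.
Video: 6.275 − 0.800 = 5.475 Mbps.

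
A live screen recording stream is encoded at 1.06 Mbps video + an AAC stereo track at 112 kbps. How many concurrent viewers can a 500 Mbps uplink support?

Audio: 112 kbps = 0.112 Mbps.
Per-viewer media rate: 1.172 Mbps.
500 Mbps = 500.0 Mbps; 500.0 / 1.172 = 426.62 → 426 viewers.

426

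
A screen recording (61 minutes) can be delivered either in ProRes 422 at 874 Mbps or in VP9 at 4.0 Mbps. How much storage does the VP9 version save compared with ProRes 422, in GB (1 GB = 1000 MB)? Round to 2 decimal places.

61 min = 3660 s
ProRes 422: 874.000 Mbps × 3660 s = 3198840.0 Mb = 399.855 GB.
VP9: 4.000 Mbps × 3660 s = 14640.0 Mb = 1.830 GB.
Saving: 399.855 − 1.830 = 398.025 GB.

398.03 GB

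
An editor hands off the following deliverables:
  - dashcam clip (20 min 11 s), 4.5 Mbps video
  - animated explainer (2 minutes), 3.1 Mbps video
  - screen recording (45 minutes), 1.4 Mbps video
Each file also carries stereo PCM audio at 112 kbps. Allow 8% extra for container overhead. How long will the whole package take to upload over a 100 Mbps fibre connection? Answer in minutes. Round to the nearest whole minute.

Audio: 112 kbps = 0.112 Mbps.
dashcam clip: 4.612 Mbps × 1211 s × 1.08 = 6031.9 Mb
animated explainer: 3.212 Mbps × 120 s × 1.08 = 416.3 Mb
screen recording: 1.512 Mbps × 2700 s × 1.08 = 4409.0 Mb
Total: 10857.2 Mb = 1357.2 MB.
At 100 Mbps: 10857.2 / 100 = 109 s ≈ 1.81 minutes.

2 minutes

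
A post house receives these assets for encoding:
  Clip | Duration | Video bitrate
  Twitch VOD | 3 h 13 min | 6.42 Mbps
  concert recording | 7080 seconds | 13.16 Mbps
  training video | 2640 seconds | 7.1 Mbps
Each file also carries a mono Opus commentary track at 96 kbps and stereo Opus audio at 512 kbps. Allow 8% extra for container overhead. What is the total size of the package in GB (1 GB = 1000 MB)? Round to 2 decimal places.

Audio total: 96 + 512 = 608 kbps = 0.608 Mbps.
Twitch VOD: 7.028 Mbps × 11580 s × 1.08 = 87895.0 Mb
concert recording: 13.768 Mbps × 7080 s × 1.08 = 105275.6 Mb
training video: 7.708 Mbps × 2640 s × 1.08 = 21977.0 Mb
Total: 215147.7 Mb = 26893.5 MB.
= 26.89 GB.

26.89 GB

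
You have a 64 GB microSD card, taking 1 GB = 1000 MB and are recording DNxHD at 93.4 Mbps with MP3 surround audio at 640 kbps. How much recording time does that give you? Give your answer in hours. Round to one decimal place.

1.5 hours

Audio: 640 kbps = 0.640 Mbps.
Total bitrate: 93.4 + 0.640 = 94.040 Mbps.
Capacity: 64 GB = 512,000 Mb.
Recording time: 512,000 / 94.040 = 5,444 s ≈ 1.51 hours.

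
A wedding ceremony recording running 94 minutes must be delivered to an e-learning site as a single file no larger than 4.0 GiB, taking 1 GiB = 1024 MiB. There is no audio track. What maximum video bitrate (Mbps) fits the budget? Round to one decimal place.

6.1 Mbps

Budget: 4.0 GiB = 34359.7 Mb.
94 min = 5640 s
Total bitrate budget: 34359.7 Mb / 5640 s = 6.092 Mbps.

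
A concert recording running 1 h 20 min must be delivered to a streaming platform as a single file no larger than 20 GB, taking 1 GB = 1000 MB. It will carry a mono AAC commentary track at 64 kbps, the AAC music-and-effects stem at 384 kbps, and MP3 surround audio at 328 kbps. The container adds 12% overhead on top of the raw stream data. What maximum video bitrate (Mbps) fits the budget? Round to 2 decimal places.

28.99 Mbps

Budget: 20 GB = 160000.0 Mb.
Stream payload after overhead: 160000.0 / 1.12 = 142857.1 Mb.
1 h 20 min = 80 min = 4800 s
Total bitrate budget: 142857.1 Mb / 4800 s = 29.762 Mbps.
Audio total: 64 + 384 + 328 = 776 kbps = 0.776 Mbps.
Video: 29.762 − 0.776 = 28.986 Mbps.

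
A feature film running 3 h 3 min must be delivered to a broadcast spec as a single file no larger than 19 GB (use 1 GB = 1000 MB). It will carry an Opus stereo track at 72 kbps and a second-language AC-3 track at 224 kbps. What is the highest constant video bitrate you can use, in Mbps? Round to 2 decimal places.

Budget: 19 GB = 152000.0 Mb.
3 h 3 min = 183 min = 10980 s
Total bitrate budget: 152000.0 Mb / 10980 s = 13.843 Mbps.
Audio total: 72 + 224 = 296 kbps = 0.296 Mbps.
Video: 13.843 − 0.296 = 13.547 Mbps.

13.55 Mbps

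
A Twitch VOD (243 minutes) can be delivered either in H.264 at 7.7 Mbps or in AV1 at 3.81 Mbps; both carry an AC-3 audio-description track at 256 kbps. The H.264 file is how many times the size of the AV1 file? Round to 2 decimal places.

243 min = 14580 s
Audio: 256 kbps = 0.256 Mbps.
H.264: 7.956 Mbps × 14580 s = 115998.5 Mb = 13.504 GiB.
AV1: 4.066 Mbps × 14580 s = 59282.3 Mb = 6.901 GiB.
Ratio: 13.504 / 6.901 = 1.957.

1.96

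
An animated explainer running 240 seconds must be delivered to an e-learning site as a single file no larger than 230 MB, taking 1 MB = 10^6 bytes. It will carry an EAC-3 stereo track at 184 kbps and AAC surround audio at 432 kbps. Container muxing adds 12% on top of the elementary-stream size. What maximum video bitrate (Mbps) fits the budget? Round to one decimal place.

6.2 Mbps

Budget: 230 MB = 1840.0 Mb.
Stream payload after overhead: 1840.0 / 1.12 = 1642.9 Mb.
Total bitrate budget: 1642.9 Mb / 240 s = 6.845 Mbps.
Audio total: 184 + 432 = 616 kbps = 0.616 Mbps.
Video: 6.845 − 0.616 = 6.229 Mbps.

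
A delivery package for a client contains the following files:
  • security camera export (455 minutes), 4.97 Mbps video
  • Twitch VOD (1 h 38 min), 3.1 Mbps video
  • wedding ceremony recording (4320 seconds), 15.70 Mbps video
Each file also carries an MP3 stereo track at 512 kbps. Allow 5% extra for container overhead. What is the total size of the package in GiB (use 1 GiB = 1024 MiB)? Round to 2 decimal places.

29.45 GiB

Audio: 512 kbps = 0.512 Mbps.
security camera export: 5.482 Mbps × 27300 s × 1.05 = 157141.5 Mb
Twitch VOD: 3.612 Mbps × 5880 s × 1.05 = 22300.5 Mb
wedding ceremony recording: 16.212 Mbps × 4320 s × 1.05 = 73537.6 Mb
Total: 252979.6 Mb = 31622.5 MB.
= 29.45 GiB.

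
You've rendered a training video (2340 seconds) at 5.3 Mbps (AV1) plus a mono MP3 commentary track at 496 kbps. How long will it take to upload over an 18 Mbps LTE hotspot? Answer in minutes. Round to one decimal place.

Audio: 496 kbps = 0.496 Mbps.
Total bitrate: 5.796 Mbps.
File: 5.796 Mbps × 2340 s = 13562.6 Mb.
At 18 Mbps: 13562.6 / 18 = 753.5 s ≈ 12.6 minutes.

12.6 minutes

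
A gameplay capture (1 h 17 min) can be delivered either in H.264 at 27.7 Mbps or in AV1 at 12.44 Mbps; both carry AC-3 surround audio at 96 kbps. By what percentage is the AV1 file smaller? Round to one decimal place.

54.9%

1 h 17 min = 77 min = 4620 s
Audio: 96 kbps = 0.096 Mbps.
H.264: 27.796 Mbps × 4620 s = 128417.5 Mb = 16.052 GB.
AV1: 12.536 Mbps × 4620 s = 57916.3 Mb = 7.240 GB.
Reduction: (1 − 7.240/16.052) × 100 = 54.90%.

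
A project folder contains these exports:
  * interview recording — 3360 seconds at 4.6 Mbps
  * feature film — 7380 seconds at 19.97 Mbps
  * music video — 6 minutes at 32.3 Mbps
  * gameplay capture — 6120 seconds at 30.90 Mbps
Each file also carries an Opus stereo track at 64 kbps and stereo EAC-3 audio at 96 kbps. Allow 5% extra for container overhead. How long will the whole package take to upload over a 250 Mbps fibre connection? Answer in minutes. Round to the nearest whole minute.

26 minutes

Audio total: 64 + 96 = 160 kbps = 0.160 Mbps.
interview recording: 4.760 Mbps × 3360 s × 1.05 = 16793.3 Mb
feature film: 20.130 Mbps × 7380 s × 1.05 = 155987.4 Mb
music video: 32.460 Mbps × 360 s × 1.05 = 12269.9 Mb
gameplay capture: 31.060 Mbps × 6120 s × 1.05 = 199591.6 Mb
Total: 384642.1 Mb = 48080.3 MB.
At 250 Mbps: 384642.1 / 250 = 1539 s ≈ 25.6 minutes.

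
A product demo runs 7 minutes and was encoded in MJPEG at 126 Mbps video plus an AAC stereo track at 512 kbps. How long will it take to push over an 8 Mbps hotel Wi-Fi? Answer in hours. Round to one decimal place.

1.8 hours

7 min = 420 s
Audio: 512 kbps = 0.512 Mbps.
Total bitrate: 126.512 Mbps.
File: 126.512 Mbps × 420 s = 53135.0 Mb.
At 8 Mbps: 53135.0 / 8 = 6641.9 s ≈ 1.84 hours.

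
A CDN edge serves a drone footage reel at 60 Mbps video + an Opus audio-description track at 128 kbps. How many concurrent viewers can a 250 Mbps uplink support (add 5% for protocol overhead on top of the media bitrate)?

3

Audio: 128 kbps = 0.128 Mbps.
Per-viewer media rate: 60.128 Mbps.
On the wire with 5% overhead: 63.134 Mbps.
250 Mbps = 250.0 Mbps; 250.0 / 63.134 = 3.96 → 3 viewers.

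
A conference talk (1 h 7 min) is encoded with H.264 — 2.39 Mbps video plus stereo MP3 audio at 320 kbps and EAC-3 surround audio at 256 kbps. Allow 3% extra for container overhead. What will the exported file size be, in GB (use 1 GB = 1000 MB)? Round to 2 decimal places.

1 h 7 min = 67 min = 4020 s
Audio total: 320 + 256 = 576 kbps = 0.576 Mbps.
Total bitrate: 2.39 + 0.576 = 2.966 Mbps.
Stream data: 2.966 Mbps × 4020 s = 11923.3 Mb.
With 3% container overhead: ×1.03.
12,281 Mb ÷ 8 = 1,535 MB → 1.535 GB.

1.54 GB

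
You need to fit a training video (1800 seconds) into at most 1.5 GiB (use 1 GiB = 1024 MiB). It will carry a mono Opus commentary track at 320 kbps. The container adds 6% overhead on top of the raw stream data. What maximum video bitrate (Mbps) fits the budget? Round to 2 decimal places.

Budget: 1.5 GiB = 12884.9 Mb.
Stream payload after overhead: 12884.9 / 1.06 = 12155.6 Mb.
Total bitrate budget: 12155.6 Mb / 1800 s = 6.753 Mbps.
Audio: 320 kbps = 0.320 Mbps.
Video: 6.753 − 0.320 = 6.433 Mbps.

6.43 Mbps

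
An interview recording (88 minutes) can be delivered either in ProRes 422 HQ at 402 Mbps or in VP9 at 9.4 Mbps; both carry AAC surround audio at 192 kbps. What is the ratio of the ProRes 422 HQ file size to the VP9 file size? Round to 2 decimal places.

88 min = 5280 s
Audio: 192 kbps = 0.192 Mbps.
ProRes 422 HQ: 402.192 Mbps × 5280 s = 2123573.8 Mb = 247.217 GiB.
VP9: 9.592 Mbps × 5280 s = 50645.8 Mb = 5.896 GiB.
Ratio: 247.217 / 5.896 = 41.930.

41.93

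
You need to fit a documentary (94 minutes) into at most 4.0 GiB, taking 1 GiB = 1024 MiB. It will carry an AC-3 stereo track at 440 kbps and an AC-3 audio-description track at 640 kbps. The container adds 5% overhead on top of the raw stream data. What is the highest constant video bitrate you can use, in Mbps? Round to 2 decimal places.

Budget: 4.0 GiB = 34359.7 Mb.
Stream payload after overhead: 34359.7 / 1.05 = 32723.6 Mb.
94 min = 5640 s
Total bitrate budget: 32723.6 Mb / 5640 s = 5.802 Mbps.
Audio total: 440 + 640 = 1080 kbps = 1.080 Mbps.
Video: 5.802 − 1.080 = 4.722 Mbps.

4.72 Mbps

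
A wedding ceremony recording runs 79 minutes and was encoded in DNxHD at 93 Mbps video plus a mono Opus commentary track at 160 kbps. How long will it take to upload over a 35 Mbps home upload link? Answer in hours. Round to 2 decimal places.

79 min = 4740 s
Audio: 160 kbps = 0.160 Mbps.
Total bitrate: 93.160 Mbps.
File: 93.160 Mbps × 4740 s = 441578.4 Mb.
At 35 Mbps: 441578.4 / 35 = 12616.5 s ≈ 3.5 hours.

3.50 hours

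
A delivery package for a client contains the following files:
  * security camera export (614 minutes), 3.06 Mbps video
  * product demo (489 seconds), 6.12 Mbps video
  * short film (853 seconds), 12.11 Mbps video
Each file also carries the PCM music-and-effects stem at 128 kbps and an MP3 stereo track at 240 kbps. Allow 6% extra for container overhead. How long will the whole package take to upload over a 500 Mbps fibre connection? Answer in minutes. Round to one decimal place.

Audio total: 128 + 240 = 368 kbps = 0.368 Mbps.
security camera export: 3.428 Mbps × 36840 s × 1.06 = 133864.8 Mb
product demo: 6.488 Mbps × 489 s × 1.06 = 3363.0 Mb
short film: 12.478 Mbps × 853 s × 1.06 = 11282.4 Mb
Total: 148510.1 Mb = 18563.8 MB.
At 500 Mbps: 148510.1 / 500 = 297 s ≈ 4.95 minutes.

5.0 minutes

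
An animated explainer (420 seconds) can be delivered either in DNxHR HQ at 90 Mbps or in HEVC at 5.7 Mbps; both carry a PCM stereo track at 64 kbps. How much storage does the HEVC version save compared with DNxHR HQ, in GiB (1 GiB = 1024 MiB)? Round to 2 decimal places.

Audio: 64 kbps = 0.064 Mbps.
DNxHR HQ: 90.064 Mbps × 420 s = 37826.9 Mb = 4.404 GiB.
HEVC: 5.764 Mbps × 420 s = 2420.9 Mb = 0.282 GiB.
Saving: 4.404 − 0.282 = 4.122 GiB.

4.12 GiB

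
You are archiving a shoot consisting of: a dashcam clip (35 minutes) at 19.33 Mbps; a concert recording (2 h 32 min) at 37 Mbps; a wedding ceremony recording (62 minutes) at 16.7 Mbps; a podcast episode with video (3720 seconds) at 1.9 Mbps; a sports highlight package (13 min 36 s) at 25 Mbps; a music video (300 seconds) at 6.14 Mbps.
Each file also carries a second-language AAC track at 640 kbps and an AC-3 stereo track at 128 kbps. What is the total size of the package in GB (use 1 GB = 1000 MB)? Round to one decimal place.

60.6 GB

Audio total: 640 + 128 = 768 kbps = 0.768 Mbps.
dashcam clip: 20.098 Mbps × 2100 s = 42205.8 Mb
concert recording: 37.768 Mbps × 9120 s = 344444.2 Mb
wedding ceremony recording: 17.468 Mbps × 3720 s = 64981.0 Mb
podcast episode with video: 2.668 Mbps × 3720 s = 9925.0 Mb
sports highlight package: 25.768 Mbps × 816 s = 21026.7 Mb
music video: 6.908 Mbps × 300 s = 2072.4 Mb
Total: 484655.0 Mb = 60581.9 MB.
= 60.58 GB.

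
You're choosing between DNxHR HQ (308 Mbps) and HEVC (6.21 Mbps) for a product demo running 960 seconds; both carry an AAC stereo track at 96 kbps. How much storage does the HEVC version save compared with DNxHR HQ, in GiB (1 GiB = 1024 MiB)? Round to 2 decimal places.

33.73 GiB

Audio: 96 kbps = 0.096 Mbps.
DNxHR HQ: 308.096 Mbps × 960 s = 295772.2 Mb = 34.432 GiB.
HEVC: 6.306 Mbps × 960 s = 6053.8 Mb = 0.705 GiB.
Saving: 34.432 − 0.705 = 33.728 GiB.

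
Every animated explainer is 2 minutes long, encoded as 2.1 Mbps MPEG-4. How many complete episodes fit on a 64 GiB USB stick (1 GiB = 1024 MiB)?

2181

2 min = 120 s
Per item: 2.100 Mbps × 120 s = 252.0 Mb = 31.50 MB.
Capacity: 64 GiB = 549,756 Mb; 2181.57 items → 2181 complete.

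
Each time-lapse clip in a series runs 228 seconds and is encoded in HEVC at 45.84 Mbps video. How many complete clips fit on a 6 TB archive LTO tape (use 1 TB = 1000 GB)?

4592

Per item: 45.840 Mbps × 228 s = 10,452 Mb = 1,306 MB.
Capacity: 6 TB = 48,000,000 Mb; 4592.63 items → 4592 complete.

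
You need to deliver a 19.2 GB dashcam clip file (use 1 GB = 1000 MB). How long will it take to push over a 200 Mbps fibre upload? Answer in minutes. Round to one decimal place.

File: 19.2 GB = 153600.0 Mb.
At 200 Mbps: 153600.0 / 200 = 768.0 s ≈ 12.8 minutes.

12.8 minutes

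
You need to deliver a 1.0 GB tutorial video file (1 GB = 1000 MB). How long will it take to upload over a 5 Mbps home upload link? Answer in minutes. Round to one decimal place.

File: 1.0 GB = 8000.0 Mb.
At 5 Mbps: 8000.0 / 5 = 1600.0 s ≈ 26.7 minutes.

26.7 minutes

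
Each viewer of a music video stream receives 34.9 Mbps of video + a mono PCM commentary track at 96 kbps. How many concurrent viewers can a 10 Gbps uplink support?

Audio: 96 kbps = 0.096 Mbps.
Per-viewer media rate: 34.996 Mbps.
10 Gbps = 10,000 Mbps; 10,000 / 34.996 = 285.75 → 285 viewers.

285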